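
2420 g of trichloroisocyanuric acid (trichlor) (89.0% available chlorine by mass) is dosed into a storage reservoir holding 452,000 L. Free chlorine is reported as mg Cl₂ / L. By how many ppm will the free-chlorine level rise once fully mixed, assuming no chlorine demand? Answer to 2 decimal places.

4.77 ppm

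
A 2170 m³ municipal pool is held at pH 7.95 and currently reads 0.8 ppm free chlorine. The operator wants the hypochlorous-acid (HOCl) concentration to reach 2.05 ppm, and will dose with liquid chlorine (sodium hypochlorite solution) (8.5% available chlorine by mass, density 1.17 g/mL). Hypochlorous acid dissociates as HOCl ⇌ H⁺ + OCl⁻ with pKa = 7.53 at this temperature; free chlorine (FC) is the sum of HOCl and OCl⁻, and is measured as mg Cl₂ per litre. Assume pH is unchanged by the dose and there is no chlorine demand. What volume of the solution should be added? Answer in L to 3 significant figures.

Volume: 2170 m³ = 2,170,000 L.
[OCl⁻]/[HOCl] = 10^(pH − pKa) = 10^(7.95 − 7.53) = 2.63; fraction as HOCl = 1/(1 + 2.63) = 0.2755.
Free chlorine required for 2.05 ppm HOCl: 2.05 / 0.2755 = 7.442 ppm.
FC to add: 7.442 − 0.8 = 6.642 mg/L as Cl₂.
Cl₂ equivalent: 6.642 mg/L × 2,170,000 L = 14,410 g.
Product at 8.5% available Cl: 14,410 / 0.085 = 169,600 g.
Volume: 169,600 g ÷ 1.17 g/mL = 144,900 mL.

145 L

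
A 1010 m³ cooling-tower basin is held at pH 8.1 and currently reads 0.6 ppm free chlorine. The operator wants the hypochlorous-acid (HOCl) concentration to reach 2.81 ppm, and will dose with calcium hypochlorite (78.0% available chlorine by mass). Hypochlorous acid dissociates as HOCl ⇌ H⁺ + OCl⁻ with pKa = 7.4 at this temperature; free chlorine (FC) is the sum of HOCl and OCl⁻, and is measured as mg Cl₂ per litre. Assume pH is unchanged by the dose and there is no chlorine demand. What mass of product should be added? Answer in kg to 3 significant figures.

Volume: 1010 m³ = 1,010,000 L.
[OCl⁻]/[HOCl] = 10^(pH − pKa) = 10^(8.1 − 7.4) = 5.012; fraction as HOCl = 1/(1 + 5.012) = 0.1663.
Free chlorine required for 2.81 ppm HOCl: 2.81 / 0.1663 = 16.89 ppm.
FC to add: 16.89 − 0.6 = 16.29 mg/L as Cl₂.
Cl₂ equivalent: 16.29 mg/L × 1,010,000 L = 16,460 g.
Product at 78.0% available Cl: 16,460 / 0.78 = 21,100 g.

21.1 kg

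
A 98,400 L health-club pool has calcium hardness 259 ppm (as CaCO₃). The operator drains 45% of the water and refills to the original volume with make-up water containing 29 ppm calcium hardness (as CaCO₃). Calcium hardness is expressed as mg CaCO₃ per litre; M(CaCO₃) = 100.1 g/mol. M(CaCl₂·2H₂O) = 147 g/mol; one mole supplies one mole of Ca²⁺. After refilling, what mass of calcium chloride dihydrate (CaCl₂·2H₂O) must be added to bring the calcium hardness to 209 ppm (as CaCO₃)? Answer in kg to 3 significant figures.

After draining 45% and refilling: 259 × 0.55 + 29 × 0.45 = 155.5 ppm.
Deficit to target: 209 − 155.5 = 53.5 mg/L.
As CaCO₃: 53.5 mg/L × 98,400 L = 5264 g; ÷ 100.1 = 52.59 mol Ca²⁺.
Mass: 52.59 × 147 = 7731 g.

7.73 kg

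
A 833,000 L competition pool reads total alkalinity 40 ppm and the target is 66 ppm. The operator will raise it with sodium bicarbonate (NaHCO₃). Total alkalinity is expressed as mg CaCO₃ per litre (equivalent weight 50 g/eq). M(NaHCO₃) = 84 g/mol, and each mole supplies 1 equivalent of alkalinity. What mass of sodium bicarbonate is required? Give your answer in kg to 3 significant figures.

36.4 kg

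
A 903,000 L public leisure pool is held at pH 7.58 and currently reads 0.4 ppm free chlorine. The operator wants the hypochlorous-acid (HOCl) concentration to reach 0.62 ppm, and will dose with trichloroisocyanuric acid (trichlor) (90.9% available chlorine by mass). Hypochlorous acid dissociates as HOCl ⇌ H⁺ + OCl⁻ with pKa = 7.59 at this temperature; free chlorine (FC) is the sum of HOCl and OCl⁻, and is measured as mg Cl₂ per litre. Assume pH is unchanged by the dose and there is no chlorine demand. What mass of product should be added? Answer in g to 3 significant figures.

820 g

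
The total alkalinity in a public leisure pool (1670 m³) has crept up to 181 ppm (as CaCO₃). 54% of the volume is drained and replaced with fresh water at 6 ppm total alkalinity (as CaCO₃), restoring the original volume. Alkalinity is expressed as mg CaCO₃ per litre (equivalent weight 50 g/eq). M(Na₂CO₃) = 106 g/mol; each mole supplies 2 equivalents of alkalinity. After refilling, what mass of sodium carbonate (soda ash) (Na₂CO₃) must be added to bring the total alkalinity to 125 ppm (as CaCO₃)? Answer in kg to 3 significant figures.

68.2 kg

Volume: 1670 m³ = 1,670,000 L.
After draining 54% and refilling: 181 × 0.46 + 6 × 0.54 = 86.5 ppm.
Deficit to target: 125 − 86.5 = 38.5 mg/L.
As CaCO₃: 38.5 mg/L × 1,670,000 L = 64,300 g; ÷ 50 g/eq ÷ 2 = 643 mol Na₂CO₃.
Mass: 643 × 106 = 68,150 g.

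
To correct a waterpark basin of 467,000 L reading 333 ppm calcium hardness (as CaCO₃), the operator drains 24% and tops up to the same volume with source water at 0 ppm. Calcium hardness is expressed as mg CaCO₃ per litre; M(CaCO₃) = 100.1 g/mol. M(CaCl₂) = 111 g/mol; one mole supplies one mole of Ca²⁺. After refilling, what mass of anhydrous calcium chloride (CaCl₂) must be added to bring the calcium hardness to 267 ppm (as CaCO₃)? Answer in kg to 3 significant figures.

7.21 kg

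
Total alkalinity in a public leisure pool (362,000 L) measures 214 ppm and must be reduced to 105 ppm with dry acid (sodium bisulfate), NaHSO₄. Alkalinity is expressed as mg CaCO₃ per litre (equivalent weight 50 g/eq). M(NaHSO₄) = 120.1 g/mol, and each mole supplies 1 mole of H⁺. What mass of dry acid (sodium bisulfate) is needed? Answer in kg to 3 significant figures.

94.8 kg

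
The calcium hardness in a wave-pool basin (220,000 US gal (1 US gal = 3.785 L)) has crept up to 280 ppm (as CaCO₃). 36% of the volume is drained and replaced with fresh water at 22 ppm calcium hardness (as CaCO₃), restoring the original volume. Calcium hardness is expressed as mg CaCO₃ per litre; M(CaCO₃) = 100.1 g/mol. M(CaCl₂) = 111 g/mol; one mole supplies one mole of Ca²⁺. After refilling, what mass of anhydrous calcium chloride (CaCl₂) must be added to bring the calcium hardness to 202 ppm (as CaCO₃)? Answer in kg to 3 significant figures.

Volume: 220,000 US gal × 3.785 L/gal = 832,700 L.
After draining 36% and refilling: 280 × 0.64 + 22 × 0.36 = 187.12 ppm.
Deficit to target: 202 − 187.12 = 14.88 mg/L.
As CaCO₃: 14.88 mg/L × 832,700 L = 12,390 g; ÷ 100.1 = 123.8 mol Ca²⁺.
Mass: 123.8 × 111 = 13,740 g.

13.7 kg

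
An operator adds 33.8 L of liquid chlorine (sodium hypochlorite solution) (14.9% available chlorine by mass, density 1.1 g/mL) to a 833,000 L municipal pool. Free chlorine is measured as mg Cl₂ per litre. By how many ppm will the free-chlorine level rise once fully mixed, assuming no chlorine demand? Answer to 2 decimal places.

6.65 ppm

Mass of solution: 33.8 L × 1000 mL/L × 1.1 g/mL = 37,180 g.
Available chlorine delivered: 37,180 g × 0.149 = 5540 g as Cl₂.
Concentration rise: 5540 g / 833,000 L = 6.65 mg/L = 6.65 ppm.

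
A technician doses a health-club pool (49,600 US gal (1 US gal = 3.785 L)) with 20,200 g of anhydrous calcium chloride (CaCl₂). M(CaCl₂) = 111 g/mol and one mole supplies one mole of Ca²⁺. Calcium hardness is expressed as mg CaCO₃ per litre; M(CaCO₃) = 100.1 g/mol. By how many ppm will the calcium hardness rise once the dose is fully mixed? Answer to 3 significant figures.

Volume: 49,600 US gal × 3.785 L/gal = 187,736 L.
Moles of Ca²⁺: 20,200 g ÷ 111 g/mol = 182 mol.
As CaCO₃: 182 mol × 100.1 g/mol = 18,220 g.
Rise: 18,220 g / 187,736 L × 1000 = 97.03 mg/L.

97.0 ppm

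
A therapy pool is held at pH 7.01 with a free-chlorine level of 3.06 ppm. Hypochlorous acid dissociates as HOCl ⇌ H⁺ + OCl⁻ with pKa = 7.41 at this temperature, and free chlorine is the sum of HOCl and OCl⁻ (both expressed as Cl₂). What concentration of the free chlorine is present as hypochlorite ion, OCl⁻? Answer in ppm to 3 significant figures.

[OCl⁻]/[HOCl] = 10^(pH − pKa) = 10^(7.01 − 7.41) = 10^-0.40 = 0.3981.
Fraction as HOCl = 1 / (1 + 0.3981) = 0.7153.
OCl⁻ = (1 − 0.7153) × 3.06 ppm = 0.8713 ppm.

0.871 ppm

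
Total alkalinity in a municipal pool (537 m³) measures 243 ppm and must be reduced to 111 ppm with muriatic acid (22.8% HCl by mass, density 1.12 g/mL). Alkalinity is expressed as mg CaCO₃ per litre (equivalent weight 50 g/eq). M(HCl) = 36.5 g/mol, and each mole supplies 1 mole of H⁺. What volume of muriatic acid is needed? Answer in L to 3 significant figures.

203 L

Volume: 537 m³ = 537,000 L.
Alkalinity to neutralize: (243 − 111) = 132 mg/L as CaCO₃ × 537,000 L = 70,880 g as CaCO₃.
Equivalents of H⁺ required: 70,880 ÷ 50 g/eq = 1418 eq = 1418 mol HCl.
Mass of HCl: 1418 × 36.5 = 51,750 g.
Mass of 22.8% solution: 51,750 / 0.228 = 227,000 g.
Volume: 227,000 g ÷ 1.12 g/mL = 202,600 mL.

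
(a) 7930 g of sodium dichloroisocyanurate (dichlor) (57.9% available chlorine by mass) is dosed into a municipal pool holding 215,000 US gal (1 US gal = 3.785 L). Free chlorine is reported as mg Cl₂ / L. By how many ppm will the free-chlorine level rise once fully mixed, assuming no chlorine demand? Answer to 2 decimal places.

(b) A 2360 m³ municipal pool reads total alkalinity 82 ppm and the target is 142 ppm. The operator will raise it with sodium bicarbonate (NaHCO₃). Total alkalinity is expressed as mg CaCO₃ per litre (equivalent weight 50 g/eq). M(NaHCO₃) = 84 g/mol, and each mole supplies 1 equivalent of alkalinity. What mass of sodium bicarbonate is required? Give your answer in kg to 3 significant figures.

(a) Volume: 215,000 US gal × 3.785 L/gal = 813,775 L.
(a) Available chlorine delivered: 7930 g × 0.579 = 4591 g as Cl₂.
(a) Concentration rise: 4591 g / 813,775 L = 5.642 mg/L = 5.64 ppm.

(b) Volume: 2360 m³ = 2,360,000 L.
(b) Alkalinity to add: (142 − 82) = 60 mg/L as CaCO₃ × 2,360,000 L = 141,600 g as CaCO₃.
(b) Equivalents: 141,600 g ÷ 50 g/eq = 2832 eq.
(b) NaHCO₃ supplies 1 eq per mole → 2832 mol.
(b) Mass: 2832 mol × 84 g/mol = 237,900 g.

(a) 5.64 ppm; (b) 238 kg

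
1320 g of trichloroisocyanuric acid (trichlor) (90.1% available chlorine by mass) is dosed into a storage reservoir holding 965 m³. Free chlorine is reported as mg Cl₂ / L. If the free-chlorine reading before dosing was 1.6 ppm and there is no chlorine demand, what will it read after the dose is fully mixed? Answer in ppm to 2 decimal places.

2.83 ppm

Volume: 965 m³ = 965,000 L.
Available chlorine delivered: 1320 g × 0.901 = 1189 g as Cl₂.
Concentration rise: 1189 g / 965,000 L = 1.232 mg/L = 1.23 ppm.
Final FC: 1.6 + 1.23 = 2.83 ppm.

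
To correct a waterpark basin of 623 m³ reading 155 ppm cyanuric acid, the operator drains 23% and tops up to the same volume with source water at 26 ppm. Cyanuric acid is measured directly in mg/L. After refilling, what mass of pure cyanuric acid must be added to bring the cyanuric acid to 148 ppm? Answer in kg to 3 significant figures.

14.1 kg

Volume: 623 m³ = 623,000 L.
After draining 23% and refilling: 155 × 0.77 + 26 × 0.23 = 125.33 ppm.
Deficit to target: 148 − 125.33 = 22.67 mg/L.
Mass: 22.67 mg/L × 623,000 L = 14,120 g cyanuric acid.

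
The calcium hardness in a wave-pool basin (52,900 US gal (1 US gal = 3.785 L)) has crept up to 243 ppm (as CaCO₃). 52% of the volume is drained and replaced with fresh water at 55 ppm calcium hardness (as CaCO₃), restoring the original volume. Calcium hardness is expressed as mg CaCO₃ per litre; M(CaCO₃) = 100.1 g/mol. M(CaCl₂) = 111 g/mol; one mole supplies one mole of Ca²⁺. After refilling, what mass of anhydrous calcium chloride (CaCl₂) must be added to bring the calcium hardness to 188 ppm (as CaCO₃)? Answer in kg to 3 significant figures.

9.49 kg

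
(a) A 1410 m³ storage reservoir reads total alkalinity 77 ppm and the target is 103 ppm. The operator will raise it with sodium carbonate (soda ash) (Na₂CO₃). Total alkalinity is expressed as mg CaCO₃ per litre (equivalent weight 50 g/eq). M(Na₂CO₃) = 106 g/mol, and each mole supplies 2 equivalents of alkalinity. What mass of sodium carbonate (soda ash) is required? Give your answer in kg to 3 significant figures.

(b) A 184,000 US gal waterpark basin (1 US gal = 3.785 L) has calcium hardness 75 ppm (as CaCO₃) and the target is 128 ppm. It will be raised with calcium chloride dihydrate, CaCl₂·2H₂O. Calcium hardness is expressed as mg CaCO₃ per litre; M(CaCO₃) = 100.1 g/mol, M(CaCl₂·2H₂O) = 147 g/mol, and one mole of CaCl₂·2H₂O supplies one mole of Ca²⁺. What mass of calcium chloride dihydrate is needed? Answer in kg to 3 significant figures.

(a) 38.9 kg; (b) 54.2 kg

(a) Volume: 1410 m³ = 1,410,000 L.
(a) Alkalinity to add: (103 − 77) = 26 mg/L as CaCO₃ × 1,410,000 L = 36,660 g as CaCO₃.
(a) Equivalents: 36,660 g ÷ 50 g/eq = 733.2 eq.
(a) Each mole of Na₂CO₃ supplies 2 eq, so 733.2 / 2 = 366.6 mol.
(a) Mass: 366.6 mol × 106 g/mol = 38,860 g.

(b) Volume: 184,000 US gal × 3.785 L/gal = 696,440 L.
(b) Hardness to add: (128 − 75) = 53 mg/L as CaCO₃ × 696,440 L = 36,910 g as CaCO₃.
(b) Moles of Ca²⁺ (1 mol Ca²⁺ ≡ 1 mol CaCO₃): 36,910 / 100.1 g/mol = 368.7 mol.
(b) Mass of CaCl₂·2H₂O: 368.7 × 147 = 54,210 g.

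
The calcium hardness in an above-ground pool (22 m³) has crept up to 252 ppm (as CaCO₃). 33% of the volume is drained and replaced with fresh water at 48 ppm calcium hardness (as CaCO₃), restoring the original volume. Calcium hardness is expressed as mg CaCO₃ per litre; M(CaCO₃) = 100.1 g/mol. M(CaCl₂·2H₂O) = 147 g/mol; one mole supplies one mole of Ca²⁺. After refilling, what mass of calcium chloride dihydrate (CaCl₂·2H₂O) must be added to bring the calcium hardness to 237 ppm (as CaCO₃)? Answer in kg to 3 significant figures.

1.69 kg

Volume: 22 m³ = 22,000 L.
After draining 33% and refilling: 252 × 0.67 + 48 × 0.33 = 184.68 ppm.
Deficit to target: 237 − 184.68 = 52.32 mg/L.
As CaCO₃: 52.32 mg/L × 22,000 L = 1151 g; ÷ 100.1 = 11.5 mol Ca²⁺.
Mass: 11.5 × 147 = 1690 g.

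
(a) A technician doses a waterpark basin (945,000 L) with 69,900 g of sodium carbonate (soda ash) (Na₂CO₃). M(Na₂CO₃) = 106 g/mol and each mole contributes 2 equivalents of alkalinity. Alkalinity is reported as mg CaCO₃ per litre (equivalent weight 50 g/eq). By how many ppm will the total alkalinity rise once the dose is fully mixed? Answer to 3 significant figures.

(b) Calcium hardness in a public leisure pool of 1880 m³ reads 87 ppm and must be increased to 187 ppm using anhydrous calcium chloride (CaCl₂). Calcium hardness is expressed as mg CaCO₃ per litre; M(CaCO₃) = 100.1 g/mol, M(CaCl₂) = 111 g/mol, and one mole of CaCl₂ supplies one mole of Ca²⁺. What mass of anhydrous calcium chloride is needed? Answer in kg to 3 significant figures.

(a) Moles of Na₂CO₃: 69,900 g ÷ 106 g/mol = 659.4 mol → 1319 eq of alkalinity.
(a) As CaCO₃: 1319 eq × 50 g/eq = 65,940 g.
(a) Rise: 65,940 g / 945,000 L × 1000 = 69.78 mg/L.

(b) Volume: 1880 m³ = 1,880,000 L.
(b) Hardness to add: (187 − 87) = 100 mg/L as CaCO₃ × 1,880,000 L = 188,000 g as CaCO₃.
(b) Moles of Ca²⁺ (1 mol Ca²⁺ ≡ 1 mol CaCO₃): 188,000 / 100.1 g/mol = 1878 mol.
(b) Mass of CaCl₂: 1878 × 111 = 208,500 g.

(a) 69.8 ppm; (b) 208 kg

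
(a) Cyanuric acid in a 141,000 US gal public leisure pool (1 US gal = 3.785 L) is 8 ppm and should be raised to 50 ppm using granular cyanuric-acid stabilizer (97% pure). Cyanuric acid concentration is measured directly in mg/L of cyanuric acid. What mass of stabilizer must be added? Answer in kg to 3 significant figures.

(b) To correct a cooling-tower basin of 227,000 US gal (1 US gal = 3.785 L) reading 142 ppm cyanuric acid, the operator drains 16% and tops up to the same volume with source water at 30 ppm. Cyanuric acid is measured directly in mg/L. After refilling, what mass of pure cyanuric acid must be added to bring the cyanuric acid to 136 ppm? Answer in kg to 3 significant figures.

(a) Volume: 141,000 US gal × 3.785 L/gal = 533,685 L.
(a) CYA to add: (50 − 8) = 42 mg/L × 533,685 L = 22,410 g cyanuric acid.
(a) At 97% purity: 22,410 / 0.97 = 23,110 g product.

(b) Volume: 227,000 US gal × 3.785 L/gal = 859,195 L.
(b) After draining 16% and refilling: 142 × 0.84 + 30 × 0.16 = 124.08 ppm.
(b) Deficit to target: 136 − 124.08 = 11.92 mg/L.
(b) Mass: 11.92 mg/L × 859,195 L = 10,240 g cyanuric acid.

(a) 23.1 kg; (b) 10.2 kg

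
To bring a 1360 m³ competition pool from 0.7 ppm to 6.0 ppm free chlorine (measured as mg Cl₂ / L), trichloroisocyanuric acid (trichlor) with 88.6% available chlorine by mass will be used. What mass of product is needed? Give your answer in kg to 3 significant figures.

Volume: 1360 m³ = 1,360,000 L.
Chlorine deficit: 6.0 − 0.7 = 5.3 ppm = 5.3 mg/L as Cl₂.
Cl₂ equivalent needed: 5.3 mg/L × 1,360,000 L = 7,208,000 mg = 7208 g.
Product at 88.6% available chlorine: 7208 / 0.886 = 8135 g.

8.14 kg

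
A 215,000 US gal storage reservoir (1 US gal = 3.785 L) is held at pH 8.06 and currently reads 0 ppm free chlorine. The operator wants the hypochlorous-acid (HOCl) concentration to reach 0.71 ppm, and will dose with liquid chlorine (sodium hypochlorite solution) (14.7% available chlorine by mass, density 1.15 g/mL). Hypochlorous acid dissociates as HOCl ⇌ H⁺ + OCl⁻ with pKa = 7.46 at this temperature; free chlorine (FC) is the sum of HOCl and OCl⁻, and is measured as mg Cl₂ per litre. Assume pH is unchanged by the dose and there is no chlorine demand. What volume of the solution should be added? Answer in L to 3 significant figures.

17.0 L

Volume: 215,000 US gal × 3.785 L/gal = 813,775 L.
[OCl⁻]/[HOCl] = 10^(pH − pKa) = 10^(8.06 − 7.46) = 3.981; fraction as HOCl = 1/(1 + 3.981) = 0.2008.
Free chlorine required for 0.71 ppm HOCl: 0.71 / 0.2008 = 3.537 ppm.
FC to add: 3.537 − 0 = 3.537 mg/L as Cl₂.
Cl₂ equivalent: 3.537 mg/L × 813,775 L = 2878 g.
Product at 14.7% available Cl: 2878 / 0.147 = 19,580 g.
Volume: 19,580 g ÷ 1.15 g/mL = 17,020 mL.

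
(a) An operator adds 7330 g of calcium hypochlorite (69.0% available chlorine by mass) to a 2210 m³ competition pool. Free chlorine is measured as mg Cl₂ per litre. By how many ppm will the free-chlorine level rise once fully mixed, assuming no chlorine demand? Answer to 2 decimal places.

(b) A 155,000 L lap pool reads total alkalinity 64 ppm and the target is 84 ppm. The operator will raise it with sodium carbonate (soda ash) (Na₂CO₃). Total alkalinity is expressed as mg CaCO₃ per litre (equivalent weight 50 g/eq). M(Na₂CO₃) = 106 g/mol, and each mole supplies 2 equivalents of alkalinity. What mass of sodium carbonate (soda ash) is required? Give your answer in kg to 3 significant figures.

(a) 2.29 ppm; (b) 3.29 kg

(a) Volume: 2210 m³ = 2,210,000 L.
(a) Available chlorine delivered: 7330 g × 0.69 = 5058 g as Cl₂.
(a) Concentration rise: 5058 g / 2,210,000 L = 2.289 mg/L = 2.29 ppm.

(b) Alkalinity to add: (84 − 64) = 20 mg/L as CaCO₃ × 155,000 L = 3100 g as CaCO₃.
(b) Equivalents: 3100 g ÷ 50 g/eq = 62 eq.
(b) Each mole of Na₂CO₃ supplies 2 eq, so 62 / 2 = 31 mol.
(b) Mass: 31 mol × 106 g/mol = 3286 g.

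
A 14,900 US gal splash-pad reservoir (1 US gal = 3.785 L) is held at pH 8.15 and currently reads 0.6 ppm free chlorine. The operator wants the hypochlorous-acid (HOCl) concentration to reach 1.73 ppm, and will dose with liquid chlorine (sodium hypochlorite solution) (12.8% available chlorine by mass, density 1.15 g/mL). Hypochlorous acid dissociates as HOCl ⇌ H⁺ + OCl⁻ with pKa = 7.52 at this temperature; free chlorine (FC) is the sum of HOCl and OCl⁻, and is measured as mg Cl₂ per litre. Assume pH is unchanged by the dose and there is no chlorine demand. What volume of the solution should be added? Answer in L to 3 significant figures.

3.26 L

Volume: 14,900 US gal × 3.785 L/gal = 56,396 L.
[OCl⁻]/[HOCl] = 10^(pH − pKa) = 10^(8.15 − 7.52) = 4.266; fraction as HOCl = 1/(1 + 4.266) = 0.1899.
Free chlorine required for 1.73 ppm HOCl: 1.73 / 0.1899 = 9.11 ppm.
FC to add: 9.11 − 0.6 = 8.51 mg/L as Cl₂.
Cl₂ equivalent: 8.51 mg/L × 56,396 L = 479.9 g.
Product at 12.8% available Cl: 479.9 / 0.128 = 3749 g.
Volume: 3749 g ÷ 1.15 g/mL = 3260 mL.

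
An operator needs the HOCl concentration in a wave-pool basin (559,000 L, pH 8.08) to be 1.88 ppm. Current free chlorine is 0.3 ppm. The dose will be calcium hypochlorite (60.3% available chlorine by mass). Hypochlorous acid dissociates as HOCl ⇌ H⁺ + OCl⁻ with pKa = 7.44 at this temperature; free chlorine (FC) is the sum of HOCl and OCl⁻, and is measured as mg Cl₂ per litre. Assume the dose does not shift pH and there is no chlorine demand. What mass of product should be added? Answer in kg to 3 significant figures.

9.07 kg

[OCl⁻]/[HOCl] = 10^(pH − pKa) = 10^(8.08 − 7.44) = 4.365; fraction as HOCl = 1/(1 + 4.365) = 0.1864.
Free chlorine required for 1.88 ppm HOCl: 1.88 / 0.1864 = 10.09 ppm.
FC to add: 10.09 − 0.3 = 9.786 mg/L as Cl₂.
Cl₂ equivalent: 9.786 mg/L × 559,000 L = 5471 g.
Product at 60.3% available Cl: 5471 / 0.603 = 9072 g.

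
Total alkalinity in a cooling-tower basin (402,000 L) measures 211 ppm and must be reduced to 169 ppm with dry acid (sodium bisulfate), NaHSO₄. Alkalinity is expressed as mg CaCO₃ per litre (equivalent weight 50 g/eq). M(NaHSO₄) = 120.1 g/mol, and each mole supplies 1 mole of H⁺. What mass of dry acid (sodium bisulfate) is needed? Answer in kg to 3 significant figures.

40.6 kg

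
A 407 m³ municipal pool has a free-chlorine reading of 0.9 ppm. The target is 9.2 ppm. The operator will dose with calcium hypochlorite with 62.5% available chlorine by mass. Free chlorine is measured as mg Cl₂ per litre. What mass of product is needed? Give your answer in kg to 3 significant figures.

Volume: 407 m³ = 407,000 L.
Chlorine deficit: 9.2 − 0.9 = 8.3 ppm = 8.3 mg/L as Cl₂.
Cl₂ equivalent needed: 8.3 mg/L × 407,000 L = 3,378,000 mg = 3378 g.
Product at 62.5% available chlorine: 3378 / 0.625 = 5405 g.

5.40 kg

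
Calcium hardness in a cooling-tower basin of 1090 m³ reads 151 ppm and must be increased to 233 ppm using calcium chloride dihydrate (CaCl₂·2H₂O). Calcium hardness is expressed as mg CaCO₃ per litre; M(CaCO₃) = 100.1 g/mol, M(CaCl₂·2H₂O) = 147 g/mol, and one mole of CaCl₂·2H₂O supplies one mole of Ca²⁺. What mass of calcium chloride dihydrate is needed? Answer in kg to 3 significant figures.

Volume: 1090 m³ = 1,090,000 L.
Hardness to add: (233 − 151) = 82 mg/L as CaCO₃ × 1,090,000 L = 89,380 g as CaCO₃.
Moles of Ca²⁺ (1 mol Ca²⁺ ≡ 1 mol CaCO₃): 89,380 / 100.1 g/mol = 892.9 mol.
Mass of CaCl₂·2H₂O: 892.9 × 147 = 131,300 g.

131 kg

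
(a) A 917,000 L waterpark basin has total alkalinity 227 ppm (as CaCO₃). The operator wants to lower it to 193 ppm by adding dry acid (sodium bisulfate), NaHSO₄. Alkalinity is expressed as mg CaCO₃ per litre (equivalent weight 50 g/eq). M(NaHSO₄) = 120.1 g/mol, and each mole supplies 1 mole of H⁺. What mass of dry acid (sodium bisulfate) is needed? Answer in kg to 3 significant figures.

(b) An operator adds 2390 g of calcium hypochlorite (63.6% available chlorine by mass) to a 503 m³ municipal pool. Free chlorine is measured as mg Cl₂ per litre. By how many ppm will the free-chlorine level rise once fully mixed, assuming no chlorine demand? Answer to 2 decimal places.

(a) 74.9 kg; (b) 3.02 ppm

(a) Alkalinity to neutralize: (227 − 193) = 34 mg/L as CaCO₃ × 917,000 L = 31,180 g as CaCO₃.
(a) Equivalents of H⁺ required: 31,180 ÷ 50 g/eq = 623.6 eq = 623.6 mol NaHSO₄.
(a) Mass of NaHSO₄: 623.6 × 120.1 = 74,890 g.

(b) Volume: 503 m³ = 503,000 L.
(b) Available chlorine delivered: 2390 g × 0.636 = 1520 g as Cl₂.
(b) Concentration rise: 1520 g / 503,000 L = 3.022 mg/L = 3.02 ppm.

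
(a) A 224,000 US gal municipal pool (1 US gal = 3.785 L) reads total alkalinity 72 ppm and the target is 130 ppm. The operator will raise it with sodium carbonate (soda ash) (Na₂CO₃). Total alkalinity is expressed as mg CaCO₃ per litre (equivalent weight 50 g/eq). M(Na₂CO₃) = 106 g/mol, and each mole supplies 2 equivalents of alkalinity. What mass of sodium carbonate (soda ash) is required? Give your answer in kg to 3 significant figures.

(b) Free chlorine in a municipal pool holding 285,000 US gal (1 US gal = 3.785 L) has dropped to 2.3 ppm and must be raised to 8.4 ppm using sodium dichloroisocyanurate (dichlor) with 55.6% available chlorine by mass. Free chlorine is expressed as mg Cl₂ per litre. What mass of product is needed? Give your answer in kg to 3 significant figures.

(a) 52.1 kg; (b) 11.8 kg

(a) Volume: 224,000 US gal × 3.785 L/gal = 847,840 L.
(a) Alkalinity to add: (130 − 72) = 58 mg/L as CaCO₃ × 847,840 L = 49,170 g as CaCO₃.
(a) Equivalents: 49,170 g ÷ 50 g/eq = 983.5 eq.
(a) Each mole of Na₂CO₃ supplies 2 eq, so 983.5 / 2 = 491.7 mol.
(a) Mass: 491.7 mol × 106 g/mol = 52,130 g.

(b) Volume: 285,000 US gal × 3.785 L/gal = 1,078,725 L.
(b) Chlorine deficit: 8.4 − 2.3 = 6.1 ppm = 6.1 mg/L as Cl₂.
(b) Cl₂ equivalent needed: 6.1 mg/L × 1,078,725 L = 6,580,000 mg = 6580 g.
(b) Product at 55.6% available chlorine: 6580 / 0.556 = 11,830 g.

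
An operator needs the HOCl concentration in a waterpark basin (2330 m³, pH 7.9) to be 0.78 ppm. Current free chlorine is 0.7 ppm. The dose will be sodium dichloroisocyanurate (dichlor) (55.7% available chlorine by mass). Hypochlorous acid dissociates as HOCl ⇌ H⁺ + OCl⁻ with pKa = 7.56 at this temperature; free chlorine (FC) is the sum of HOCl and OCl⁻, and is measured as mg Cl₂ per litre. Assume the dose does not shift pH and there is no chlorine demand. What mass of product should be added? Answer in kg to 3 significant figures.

Volume: 2330 m³ = 2,330,000 L.
[OCl⁻]/[HOCl] = 10^(pH − pKa) = 10^(7.9 − 7.56) = 2.188; fraction as HOCl = 1/(1 + 2.188) = 0.3137.
Free chlorine required for 0.78 ppm HOCl: 0.78 / 0.3137 = 2.486 ppm.
FC to add: 2.486 − 0.7 = 1.786 mg/L as Cl₂.
Cl₂ equivalent: 1.786 mg/L × 2,330,000 L = 4162 g.
Product at 55.7% available Cl: 4162 / 0.557 = 7473 g.

7.47 kg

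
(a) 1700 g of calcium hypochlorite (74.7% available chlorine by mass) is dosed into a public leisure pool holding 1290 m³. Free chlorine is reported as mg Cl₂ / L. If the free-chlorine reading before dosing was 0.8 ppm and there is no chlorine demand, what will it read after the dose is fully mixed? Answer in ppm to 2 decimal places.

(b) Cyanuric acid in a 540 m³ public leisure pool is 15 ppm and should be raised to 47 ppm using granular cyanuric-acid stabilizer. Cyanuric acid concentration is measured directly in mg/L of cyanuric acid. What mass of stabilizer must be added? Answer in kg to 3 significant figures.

(a) 1.78 ppm; (b) 17.3 kg

(a) Volume: 1290 m³ = 1,290,000 L.
(a) Available chlorine delivered: 1700 g × 0.747 = 1270 g as Cl₂.
(a) Concentration rise: 1270 g / 1,290,000 L = 0.9844 mg/L = 0.98 ppm.
(a) Final FC: 0.8 + 0.98 = 1.78 ppm.

(b) Volume: 540 m³ = 540,000 L.
(b) CYA to add: (47 − 15) = 32 mg/L × 540,000 L = 17,280 g cyanuric acid.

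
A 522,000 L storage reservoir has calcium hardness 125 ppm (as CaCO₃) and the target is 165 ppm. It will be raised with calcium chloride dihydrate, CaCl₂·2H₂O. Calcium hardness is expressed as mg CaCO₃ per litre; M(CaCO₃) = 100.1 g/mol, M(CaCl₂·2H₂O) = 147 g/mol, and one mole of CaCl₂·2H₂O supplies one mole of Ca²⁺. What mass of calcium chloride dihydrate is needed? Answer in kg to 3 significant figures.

30.7 kg

Hardness to add: (165 − 125) = 40 mg/L as CaCO₃ × 522,000 L = 20,880 g as CaCO₃.
Moles of Ca²⁺ (1 mol Ca²⁺ ≡ 1 mol CaCO₃): 20,880 / 100.1 g/mol = 208.6 mol.
Mass of CaCl₂·2H₂O: 208.6 × 147 = 30,660 g.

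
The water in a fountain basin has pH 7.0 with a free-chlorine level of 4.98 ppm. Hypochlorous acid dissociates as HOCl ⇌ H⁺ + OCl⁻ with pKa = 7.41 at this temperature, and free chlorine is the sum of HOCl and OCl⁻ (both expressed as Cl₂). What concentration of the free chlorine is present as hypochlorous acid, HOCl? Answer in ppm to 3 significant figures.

3.59 ppm

[OCl⁻]/[HOCl] = 10^(pH − pKa) = 10^(7.0 − 7.41) = 10^-0.41 = 0.389.
Fraction as HOCl = 1 / (1 + 0.389) = 0.7199.
HOCl = 0.7199 × 4.98 ppm = 3.585 ppm.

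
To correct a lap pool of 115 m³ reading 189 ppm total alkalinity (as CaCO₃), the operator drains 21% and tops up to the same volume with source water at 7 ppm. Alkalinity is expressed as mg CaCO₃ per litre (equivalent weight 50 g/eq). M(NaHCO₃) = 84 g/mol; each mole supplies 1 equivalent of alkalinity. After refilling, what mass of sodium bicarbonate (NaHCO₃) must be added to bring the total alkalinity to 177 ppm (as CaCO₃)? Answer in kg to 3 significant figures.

Volume: 115 m³ = 115,000 L.
After draining 21% and refilling: 189 × 0.79 + 7 × 0.21 = 150.78 ppm.
Deficit to target: 177 − 150.78 = 26.22 mg/L.
As CaCO₃: 26.22 mg/L × 115,000 L = 3015 g; ÷ 50 g/eq ÷ 1 = 60.31 mol NaHCO₃.
Mass: 60.31 × 84 = 5066 g.

5.07 kg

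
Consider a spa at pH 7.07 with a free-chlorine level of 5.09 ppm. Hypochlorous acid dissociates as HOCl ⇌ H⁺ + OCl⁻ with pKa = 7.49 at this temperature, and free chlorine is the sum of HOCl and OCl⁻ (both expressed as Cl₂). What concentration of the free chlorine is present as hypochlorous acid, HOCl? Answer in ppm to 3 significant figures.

3.69 ppm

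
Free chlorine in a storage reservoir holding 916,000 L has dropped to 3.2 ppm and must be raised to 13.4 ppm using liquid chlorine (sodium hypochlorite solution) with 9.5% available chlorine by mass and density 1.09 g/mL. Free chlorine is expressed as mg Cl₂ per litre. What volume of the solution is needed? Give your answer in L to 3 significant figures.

90.2 L

Chlorine deficit: 13.4 − 3.2 = 10.2 ppm = 10.2 mg/L as Cl₂.
Cl₂ equivalent needed: 10.2 mg/L × 916,000 L = 9,343,000 mg = 9343 g.
Product at 9.5% available chlorine: 9343 / 0.095 = 98,350 g.
Volume at density 1.09 g/mL: 98,350 g ÷ 1.09 g/mL = 90,230 mL.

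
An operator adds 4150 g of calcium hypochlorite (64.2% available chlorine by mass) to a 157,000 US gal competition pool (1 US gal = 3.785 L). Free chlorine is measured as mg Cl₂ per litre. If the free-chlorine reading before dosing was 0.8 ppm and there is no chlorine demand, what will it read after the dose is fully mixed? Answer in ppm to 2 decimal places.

Volume: 157,000 US gal × 3.785 L/gal = 594,245 L.
Available chlorine delivered: 4150 g × 0.642 = 2664 g as Cl₂.
Concentration rise: 2664 g / 594,245 L = 4.484 mg/L = 4.48 ppm.
Final FC: 0.8 + 4.48 = 5.28 ppm.

5.28 ppm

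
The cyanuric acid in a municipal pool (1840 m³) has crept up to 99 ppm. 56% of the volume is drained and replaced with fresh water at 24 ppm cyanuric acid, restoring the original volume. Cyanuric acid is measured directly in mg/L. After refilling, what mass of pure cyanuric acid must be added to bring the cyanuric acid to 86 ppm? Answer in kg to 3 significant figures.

53.4 kg

Volume: 1840 m³ = 1,840,000 L.
After draining 56% and refilling: 99 × 0.44 + 24 × 0.56 = 57 ppm.
Deficit to target: 86 − 57 = 29 mg/L.
Mass: 29 mg/L × 1,840,000 L = 53,360 g cyanuric acid.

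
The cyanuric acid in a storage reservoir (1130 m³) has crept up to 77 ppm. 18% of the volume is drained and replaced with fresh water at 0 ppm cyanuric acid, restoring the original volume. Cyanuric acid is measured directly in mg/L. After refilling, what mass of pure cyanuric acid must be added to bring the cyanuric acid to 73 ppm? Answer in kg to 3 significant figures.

11.1 kg

Volume: 1130 m³ = 1,130,000 L.
After draining 18% and refilling: 77 × 0.82 + 0 × 0.18 = 63.14 ppm.
Deficit to target: 73 − 63.14 = 9.86 mg/L.
Mass: 9.86 mg/L × 1,130,000 L = 11,140 g cyanuric acid.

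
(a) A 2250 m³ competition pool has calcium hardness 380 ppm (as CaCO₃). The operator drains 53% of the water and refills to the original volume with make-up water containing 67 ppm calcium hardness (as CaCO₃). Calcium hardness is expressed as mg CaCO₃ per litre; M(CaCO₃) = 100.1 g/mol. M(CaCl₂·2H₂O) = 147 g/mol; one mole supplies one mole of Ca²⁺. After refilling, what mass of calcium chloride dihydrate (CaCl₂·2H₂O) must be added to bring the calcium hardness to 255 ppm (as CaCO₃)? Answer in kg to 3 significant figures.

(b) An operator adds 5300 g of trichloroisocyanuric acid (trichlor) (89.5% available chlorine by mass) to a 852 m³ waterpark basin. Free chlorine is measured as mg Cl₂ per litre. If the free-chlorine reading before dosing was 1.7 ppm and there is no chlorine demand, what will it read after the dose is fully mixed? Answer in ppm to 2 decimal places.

(a) 135 kg; (b) 7.27 ppm

(a) Volume: 2250 m³ = 2,250,000 L.
(a) After draining 53% and refilling: 380 × 0.47 + 67 × 0.53 = 214.11 ppm.
(a) Deficit to target: 255 − 214.11 = 40.89 mg/L.
(a) As CaCO₃: 40.89 mg/L × 2,250,000 L = 92,000 g; ÷ 100.1 = 919.1 mol Ca²⁺.
(a) Mass: 919.1 × 147 = 135,100 g.

(b) Volume: 852 m³ = 852,000 L.
(b) Available chlorine delivered: 5300 g × 0.895 = 4744 g as Cl₂.
(b) Concentration rise: 4744 g / 852,000 L = 5.567 mg/L = 5.57 ppm.
(b) Final FC: 1.7 + 5.57 = 7.27 ppm.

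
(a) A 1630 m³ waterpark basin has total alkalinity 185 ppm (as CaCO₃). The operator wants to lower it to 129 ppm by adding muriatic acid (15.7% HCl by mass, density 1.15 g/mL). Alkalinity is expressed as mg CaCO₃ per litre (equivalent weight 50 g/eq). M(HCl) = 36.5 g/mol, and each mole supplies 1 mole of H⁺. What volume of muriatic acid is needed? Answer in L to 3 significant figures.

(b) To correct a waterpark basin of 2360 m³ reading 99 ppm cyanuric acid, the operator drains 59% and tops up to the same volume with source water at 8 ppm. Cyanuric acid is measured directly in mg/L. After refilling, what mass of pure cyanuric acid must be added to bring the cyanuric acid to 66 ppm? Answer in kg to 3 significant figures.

(a) 369 L; (b) 48.8 kg

(a) Volume: 1630 m³ = 1,630,000 L.
(a) Alkalinity to neutralize: (185 − 129) = 56 mg/L as CaCO₃ × 1,630,000 L = 91,280 g as CaCO₃.
(a) Equivalents of H⁺ required: 91,280 ÷ 50 g/eq = 1826 eq = 1826 mol HCl.
(a) Mass of HCl: 1826 × 36.5 = 66,630 g.
(a) Mass of 15.7% solution: 66,630 / 0.157 = 424,400 g.
(a) Volume: 424,400 g ÷ 1.15 g/mL = 369,100 mL.

(b) Volume: 2360 m³ = 2,360,000 L.
(b) After draining 59% and refilling: 99 × 0.41 + 8 × 0.59 = 45.31 ppm.
(b) Deficit to target: 66 − 45.31 = 20.69 mg/L.
(b) Mass: 20.69 mg/L × 2,360,000 L = 48,830 g cyanuric acid.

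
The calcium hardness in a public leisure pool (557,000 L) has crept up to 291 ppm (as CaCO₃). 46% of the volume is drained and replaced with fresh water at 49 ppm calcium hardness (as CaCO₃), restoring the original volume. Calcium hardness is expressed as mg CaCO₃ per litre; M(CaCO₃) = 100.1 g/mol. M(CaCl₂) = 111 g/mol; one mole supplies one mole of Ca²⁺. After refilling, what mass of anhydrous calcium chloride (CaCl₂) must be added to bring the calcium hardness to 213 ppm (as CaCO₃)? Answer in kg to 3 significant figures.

After draining 46% and refilling: 291 × 0.54 + 49 × 0.46 = 179.68 ppm.
Deficit to target: 213 − 179.68 = 33.32 mg/L.
As CaCO₃: 33.32 mg/L × 557,000 L = 18,560 g; ÷ 100.1 = 185.4 mol Ca²⁺.
Mass: 185.4 × 111 = 20,580 g.

20.6 kg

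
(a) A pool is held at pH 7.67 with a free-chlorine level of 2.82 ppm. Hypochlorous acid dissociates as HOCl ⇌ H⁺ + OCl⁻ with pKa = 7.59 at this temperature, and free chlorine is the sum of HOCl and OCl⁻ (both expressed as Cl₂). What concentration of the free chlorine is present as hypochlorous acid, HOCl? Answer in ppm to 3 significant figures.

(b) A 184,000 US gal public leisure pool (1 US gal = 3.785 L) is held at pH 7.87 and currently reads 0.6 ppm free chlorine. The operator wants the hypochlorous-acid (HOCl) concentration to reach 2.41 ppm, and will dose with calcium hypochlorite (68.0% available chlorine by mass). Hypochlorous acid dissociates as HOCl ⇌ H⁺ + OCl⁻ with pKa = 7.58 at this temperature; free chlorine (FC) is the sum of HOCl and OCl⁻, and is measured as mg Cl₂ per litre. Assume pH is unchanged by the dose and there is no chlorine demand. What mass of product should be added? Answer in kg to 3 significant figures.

(a) 1.28 ppm; (b) 6.67 kg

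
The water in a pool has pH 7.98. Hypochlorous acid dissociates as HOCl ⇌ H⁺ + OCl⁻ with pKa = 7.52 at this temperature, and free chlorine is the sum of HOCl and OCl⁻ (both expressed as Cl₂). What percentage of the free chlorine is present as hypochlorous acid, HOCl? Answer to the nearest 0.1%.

[OCl⁻]/[HOCl] = 10^(pH − pKa) = 10^(7.98 − 7.52) = 10^0.46 = 2.884.
Fraction as HOCl = 1 / (1 + 2.884) = 0.2575.

25.7%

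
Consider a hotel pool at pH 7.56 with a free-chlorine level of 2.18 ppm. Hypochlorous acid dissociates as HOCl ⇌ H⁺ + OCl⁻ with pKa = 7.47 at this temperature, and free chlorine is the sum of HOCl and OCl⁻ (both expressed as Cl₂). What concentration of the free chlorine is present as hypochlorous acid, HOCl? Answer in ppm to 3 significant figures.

[OCl⁻]/[HOCl] = 10^(pH − pKa) = 10^(7.56 − 7.47) = 10^0.09 = 1.23.
Fraction as HOCl = 1 / (1 + 1.23) = 0.4484.
HOCl = 0.4484 × 2.18 ppm = 0.9775 ppm.

0.977 ppm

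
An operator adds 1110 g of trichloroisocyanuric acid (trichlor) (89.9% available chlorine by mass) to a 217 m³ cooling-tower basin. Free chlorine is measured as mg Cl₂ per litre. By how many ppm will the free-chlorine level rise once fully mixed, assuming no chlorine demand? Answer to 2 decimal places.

Volume: 217 m³ = 217,000 L.
Available chlorine delivered: 1110 g × 0.899 = 997.9 g as Cl₂.
Concentration rise: 997.9 g / 217,000 L = 4.599 mg/L = 4.60 ppm.

4.60 ppm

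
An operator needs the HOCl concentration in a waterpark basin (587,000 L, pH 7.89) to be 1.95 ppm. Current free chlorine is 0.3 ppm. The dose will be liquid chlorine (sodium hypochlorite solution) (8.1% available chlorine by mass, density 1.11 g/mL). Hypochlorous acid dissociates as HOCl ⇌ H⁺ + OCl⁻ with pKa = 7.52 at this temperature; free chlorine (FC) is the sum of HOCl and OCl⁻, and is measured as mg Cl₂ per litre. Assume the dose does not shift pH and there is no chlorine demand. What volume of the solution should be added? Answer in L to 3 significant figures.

40.6 L

[OCl⁻]/[HOCl] = 10^(pH − pKa) = 10^(7.89 − 7.52) = 2.344; fraction as HOCl = 1/(1 + 2.344) = 0.299.
Free chlorine required for 1.95 ppm HOCl: 1.95 / 0.299 = 6.521 ppm.
FC to add: 6.521 − 0.3 = 6.221 mg/L as Cl₂.
Cl₂ equivalent: 6.221 mg/L × 587,000 L = 3652 g.
Product at 8.1% available Cl: 3652 / 0.081 = 45,080 g.
Volume: 45,080 g ÷ 1.11 g/mL = 40,620 mL.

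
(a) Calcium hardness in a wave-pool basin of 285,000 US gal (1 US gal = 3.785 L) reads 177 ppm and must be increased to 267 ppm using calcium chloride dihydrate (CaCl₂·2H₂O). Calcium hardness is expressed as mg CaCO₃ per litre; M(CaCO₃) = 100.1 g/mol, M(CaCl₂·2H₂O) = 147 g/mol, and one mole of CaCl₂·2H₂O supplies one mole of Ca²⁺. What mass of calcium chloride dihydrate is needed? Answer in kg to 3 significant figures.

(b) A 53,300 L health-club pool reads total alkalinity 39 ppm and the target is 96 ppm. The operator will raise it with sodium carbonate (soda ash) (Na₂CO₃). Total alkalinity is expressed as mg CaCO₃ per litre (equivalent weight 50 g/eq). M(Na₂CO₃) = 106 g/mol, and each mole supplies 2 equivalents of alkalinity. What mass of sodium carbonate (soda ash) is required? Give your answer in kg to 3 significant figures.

(a) Volume: 285,000 US gal × 3.785 L/gal = 1,078,725 L.
(a) Hardness to add: (267 − 177) = 90 mg/L as CaCO₃ × 1,078,725 L = 97,090 g as CaCO₃.
(a) Moles of Ca²⁺ (1 mol Ca²⁺ ≡ 1 mol CaCO₃): 97,090 / 100.1 g/mol = 969.9 mol.
(a) Mass of CaCl₂·2H₂O: 969.9 × 147 = 142,600 g.

(b) Alkalinity to add: (96 − 39) = 57 mg/L as CaCO₃ × 53,300 L = 3038 g as CaCO₃.
(b) Equivalents: 3038 g ÷ 50 g/eq = 60.76 eq.
(b) Each mole of Na₂CO₃ supplies 2 eq, so 60.76 / 2 = 30.38 mol.
(b) Mass: 30.38 mol × 106 g/mol = 3220 g.

(a) 143 kg; (b) 3.22 kg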